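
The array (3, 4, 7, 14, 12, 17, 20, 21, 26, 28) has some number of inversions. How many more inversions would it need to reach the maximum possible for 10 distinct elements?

44 inversions short

Maximum inversions for 10 distinct elements is C(10, 2) = 10·9/2 = 45.
Current inversions — for each element, count later smaller elements:
3: 0
4: 0
7: 0
14: 1
12: 0
17: 0
20: 0
21: 0
26: 0
28: 0
Current total: 0 + 0 + 0 + 1 + 0 + 0 + 0 + 0 + 0 + 0 = 1
Shortfall: 45 − 1 = 44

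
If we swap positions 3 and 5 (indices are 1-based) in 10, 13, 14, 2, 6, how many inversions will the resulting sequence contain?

Positions 3 and 5 hold 14 and 6; after swapping, the array is [10, 13, 6, 2, 14].
Element-by-element contributions:
10: 2
13: 2
6: 1
2: 0
14: 0
Sum: 2 + 2 + 1 + 0 + 0 = 5

5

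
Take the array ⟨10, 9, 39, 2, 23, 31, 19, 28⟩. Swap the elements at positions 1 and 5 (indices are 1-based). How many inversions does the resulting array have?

Positions 1 and 5 hold 10 and 23; after swapping, the array is [23, 9, 39, 2, 10, 31, 19, 28].
Count, for each position, how many later elements it exceeds:
23: 4
9: 1
39: 5
2: 0
10: 0
31: 2
19: 0
28: 0
Sum: 4 + 1 + 5 + 0 + 0 + 2 + 0 + 0 = 12

12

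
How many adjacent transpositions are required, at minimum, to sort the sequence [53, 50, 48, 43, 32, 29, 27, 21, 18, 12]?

45 adjacent swaps

The minimum number of adjacent swaps to sort an array equals its inversion count, since every such swap removes exactly one inversion.
Count inversions — for each element, later elements that are smaller:
53: 50, 48, 43, 32, 29, 27, 21, 18, 12 → 9
50: 48, 43, 32, 29, 27, 21, 18, 12 → 8
48: 43, 32, 29, 27, 21, 18, 12 → 7
43: 32, 29, 27, 21, 18, 12 → 6
32: 29, 27, 21, 18, 12 → 5
29: 27, 21, 18, 12 → 4
27: 21, 18, 12 → 3
21: 18, 12 → 2
18: 12 → 1
12: none → 0
Total inversions: 9 + 8 + 7 + 6 + 5 + 4 + 3 + 2 + 1 + 0 = 45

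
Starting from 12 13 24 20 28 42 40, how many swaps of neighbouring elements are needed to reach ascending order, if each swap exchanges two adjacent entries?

Minimum adjacent swaps = number of inversions (each swap of adjacent out-of-order elements removes one inversion and no swap can remove more).
Count inversions — for each element, later elements that are smaller:
12: none → 0
13: none → 0
24: 20 → 1
20: none → 0
28: none → 0
42: 40 → 1
40: none → 0
Total inversions: 0 + 0 + 1 + 0 + 0 + 1 + 0 = 2

There are 2 adjacent swaps.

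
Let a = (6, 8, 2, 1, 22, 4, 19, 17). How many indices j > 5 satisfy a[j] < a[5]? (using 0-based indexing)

The element at index 5 is 4.
Elements after it: 19, 17
None of them are smaller than 4.

0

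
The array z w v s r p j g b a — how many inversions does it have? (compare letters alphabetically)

Sweep left to right; for each value list the smaller values that follow it:
z: 9
w: 8
v: 7
s: 6
r: 5
p: 4
j: 3
g: 2
b: 1
a: 0
Sum: 9 + 8 + 7 + 6 + 5 + 4 + 3 + 2 + 1 + 0 = 45

Inversions: 45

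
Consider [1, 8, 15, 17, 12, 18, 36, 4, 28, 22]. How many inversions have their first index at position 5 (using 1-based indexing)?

The element at index 5 is 12.
Elements after it: 18, 36, 4, 28, 22
Those smaller than 12: 4

1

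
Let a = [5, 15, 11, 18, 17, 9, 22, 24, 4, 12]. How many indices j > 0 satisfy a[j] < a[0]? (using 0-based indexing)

The element at index 0 is 5.
Elements after it: 15, 11, 18, 17, 9, 22, 24, 4, 12
Those smaller than 5: 4

1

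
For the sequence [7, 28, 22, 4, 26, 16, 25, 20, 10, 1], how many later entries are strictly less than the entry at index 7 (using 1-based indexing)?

3

The element at index 7 is 25.
Elements after it: 20, 10, 1
Those smaller than 25: 20, 10, 1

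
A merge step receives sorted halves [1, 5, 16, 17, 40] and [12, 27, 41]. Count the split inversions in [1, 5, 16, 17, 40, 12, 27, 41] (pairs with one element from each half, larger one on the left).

4

For each element r of the right run, count left-run elements greater than r:
r = 12: 16, 17, 40 → 3
r = 27: 40 → 1
r = 41: none → 0
Cross-inversions: 3 + 1 + 0 = 4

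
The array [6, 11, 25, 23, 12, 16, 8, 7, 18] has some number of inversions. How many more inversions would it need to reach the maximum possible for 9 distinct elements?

18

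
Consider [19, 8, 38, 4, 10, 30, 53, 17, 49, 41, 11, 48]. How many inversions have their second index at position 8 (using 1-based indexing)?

The element at index 8 is 17.
Elements before it: 19, 8, 38, 4, 10, 30, 53
Those larger than 17: 19, 38, 30, 53

4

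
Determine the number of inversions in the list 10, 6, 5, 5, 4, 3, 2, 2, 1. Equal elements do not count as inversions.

Count, for each position, how many later elements it exceeds:
10 → 6, 5, 5, 4, 3, 2, 2, 1 → 8
6 → 5, 5, 4, 3, 2, 2, 1 → 7
5 → 4, 3, 2, 2, 1 → 5
5 → 4, 3, 2, 2, 1 → 5
4 → 3, 2, 2, 1 → 4
3 → 2, 2, 1 → 3
2 → 1 → 1
2 → 1 → 1
1 → none → 0
Sum: 8 + 7 + 5 + 5 + 4 + 3 + 1 + 1 + 0 = 34

There are 34 out-of-order pairs.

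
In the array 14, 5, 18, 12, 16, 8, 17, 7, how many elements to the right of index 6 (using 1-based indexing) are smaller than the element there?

1 such element

The element at index 6 is 8.
Elements after it: 17, 7
Those smaller than 8: 7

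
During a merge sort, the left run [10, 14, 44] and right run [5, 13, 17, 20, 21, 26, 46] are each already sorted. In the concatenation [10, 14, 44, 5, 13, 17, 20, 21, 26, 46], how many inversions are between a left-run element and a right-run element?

Count, for every r in R, how many entries of L exceed r:
r = 5: 10, 14, 44 → 3
r = 13: 14, 44 → 2
r = 17: 44 → 1
r = 20: 44 → 1
r = 21: 44 → 1
r = 26: 44 → 1
r = 46: none → 0
Cross-inversions: 3 + 2 + 1 + 1 + 1 + 1 + 0 = 9

9 split inversions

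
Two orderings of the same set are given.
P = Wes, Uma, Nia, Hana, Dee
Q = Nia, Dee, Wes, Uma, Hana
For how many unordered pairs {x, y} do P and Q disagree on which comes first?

Assign each item its position (1..5) in the first ordering, then rewrite the second ordering as that position sequence:
positions: Wes→1, Uma→2, Nia→3, Hana→4, Dee→5
second ordering as positions: [3, 5, 1, 2, 4]
Discordant pairs = inversions in this position sequence.
3: 1, 2 → 2
5: 1, 2, 4 → 3
1: 0
2: 0
4: 0
Total: 2 + 3 + 0 + 0 + 0 = 5

5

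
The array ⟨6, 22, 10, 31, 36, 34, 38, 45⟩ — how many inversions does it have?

2 inversions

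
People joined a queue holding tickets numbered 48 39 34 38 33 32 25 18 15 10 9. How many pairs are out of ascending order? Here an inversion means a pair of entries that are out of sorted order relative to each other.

54

Count, for each position, how many later elements it exceeds:
48 → 39, 34, 38, 33, 32, 25, 18, 15, 10, 9 → 10
39 → 34, 38, 33, 32, 25, 18, 15, 10, 9 → 9
34 → 33, 32, 25, 18, 15, 10, 9 → 7
38 → 33, 32, 25, 18, 15, 10, 9 → 7
33 → 32, 25, 18, 15, 10, 9 → 6
32 → 25, 18, 15, 10, 9 → 5
25 → 18, 15, 10, 9 → 4
18 → 15, 10, 9 → 3
15 → 10, 9 → 2
10 → 9 → 1
9 → none → 0
Sum: 10 + 9 + 7 + 7 + 6 + 5 + 4 + 3 + 2 + 1 + 0 = 54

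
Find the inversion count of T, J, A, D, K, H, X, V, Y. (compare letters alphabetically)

10 inversions

Count, for each position, how many later elements it exceeds:
T → J, A, D, K, H → 5
J → A, D, H → 3
A → none → 0
D → none → 0
K → H → 1
H → none → 0
X → V → 1
V → none → 0
Y → none → 0
Sum: 5 + 3 + 0 + 0 + 1 + 0 + 1 + 0 + 0 = 10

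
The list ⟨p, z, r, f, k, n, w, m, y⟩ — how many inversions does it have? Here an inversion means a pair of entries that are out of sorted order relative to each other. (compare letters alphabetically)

Count, for each position, how many later elements it exceeds:
p: 4
z: 7
r: 4
f: 0
k: 0
n: 1
w: 1
m: 0
y: 0
Sum: 4 + 7 + 4 + 0 + 0 + 1 + 1 + 0 + 0 = 17

17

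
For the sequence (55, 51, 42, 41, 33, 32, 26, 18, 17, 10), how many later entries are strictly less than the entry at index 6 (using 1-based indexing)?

4 such elements

The element at index 6 is 32.
Elements after it: 26, 18, 17, 10
Those smaller than 32: 26, 18, 17, 10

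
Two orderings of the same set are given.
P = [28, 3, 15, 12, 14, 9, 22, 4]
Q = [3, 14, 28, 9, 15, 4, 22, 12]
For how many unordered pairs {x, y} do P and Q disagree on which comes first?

Assign each item its position (1..8) in the first ordering, then rewrite the second ordering as that position sequence:
positions: 28→1, 3→2, 15→3, 12→4, 14→5, 9→6, 22→7, 4→8
second ordering as positions: [2, 5, 1, 6, 3, 8, 7, 4]
Discordant pairs = inversions in this position sequence.
2: 1 → 1
5: 1, 3, 4 → 3
1: 0
6: 3, 4 → 2
3: 0
8: 7, 4 → 2
7: 4 → 1
4: 0
Total: 1 + 3 + 0 + 2 + 0 + 2 + 1 + 0 = 9

9 disagreeing pairs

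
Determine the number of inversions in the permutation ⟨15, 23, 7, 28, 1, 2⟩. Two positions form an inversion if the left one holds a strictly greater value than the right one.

10

Listing every pair i<j with a[i]>a[j] (using 1-based positions):
(1,3): 15 > 7
(1,5): 15 > 1
(1,6): 15 > 2
(2,3): 23 > 7
(2,5): 23 > 1
(2,6): 23 > 2
(3,5): 7 > 1
(3,6): 7 > 2
(4,5): 28 > 1
(4,6): 28 > 2
That's 10 pairs.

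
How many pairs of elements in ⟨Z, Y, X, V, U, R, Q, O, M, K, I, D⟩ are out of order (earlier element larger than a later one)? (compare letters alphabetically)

For each element, count later entries that are smaller:
Z → Y, X, V, U, R, Q, O, M, K, I, D → 11
Y → X, V, U, R, Q, O, M, K, I, D → 10
X → V, U, R, Q, O, M, K, I, D → 9
V → U, R, Q, O, M, K, I, D → 8
U → R, Q, O, M, K, I, D → 7
R → Q, O, M, K, I, D → 6
Q → O, M, K, I, D → 5
O → M, K, I, D → 4
M → K, I, D → 3
K → I, D → 2
I → D → 1
D → none → 0
Sum: 11 + 10 + 9 + 8 + 7 + 6 + 5 + 4 + 3 + 2 + 1 + 0 = 66

There are 66 inversions.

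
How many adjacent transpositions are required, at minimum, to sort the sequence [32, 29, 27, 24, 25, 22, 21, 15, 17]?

34

Each adjacent swap fixes exactly one inversion, so the minimum swap count equals the number of inversions.
Count inversions — for each element, later elements that are smaller:
32: 29, 27, 24, 25, 22, 21, 15, 17 → 8
29: 27, 24, 25, 22, 21, 15, 17 → 7
27: 24, 25, 22, 21, 15, 17 → 6
24: 22, 21, 15, 17 → 4
25: 22, 21, 15, 17 → 4
22: 21, 15, 17 → 3
21: 15, 17 → 2
15: none → 0
17: none → 0
Total inversions: 8 + 7 + 6 + 4 + 4 + 3 + 2 + 0 + 0 = 34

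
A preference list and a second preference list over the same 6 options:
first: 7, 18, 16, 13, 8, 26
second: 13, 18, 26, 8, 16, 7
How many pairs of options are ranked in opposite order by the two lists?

10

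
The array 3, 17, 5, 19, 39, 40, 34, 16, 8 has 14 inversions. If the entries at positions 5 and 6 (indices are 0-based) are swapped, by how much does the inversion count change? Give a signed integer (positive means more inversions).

-1

Positions 5 and 6 hold 40 and 34; after swapping, the array is [3, 17, 5, 19, 39, 34, 40, 16, 8].
Sweep left to right; for each value list the smaller values that follow it:
3 → none → 0
17 → 5, 16, 8 → 3
5 → none → 0
19 → 16, 8 → 2
39 → 34, 16, 8 → 3
34 → 16, 8 → 2
40 → 16, 8 → 2
16 → 8 → 1
8 → none → 0
Sum: 0 + 3 + 0 + 2 + 3 + 2 + 2 + 1 + 0 = 13
Change: 13 − 14 = -1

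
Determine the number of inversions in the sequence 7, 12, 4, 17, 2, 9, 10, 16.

For each element, count later entries that are smaller:
7: 2
12: 4
4: 1
17: 4
2: 0
9: 0
10: 0
16: 0
Sum: 2 + 4 + 1 + 4 + 0 + 0 + 0 + 0 = 11

11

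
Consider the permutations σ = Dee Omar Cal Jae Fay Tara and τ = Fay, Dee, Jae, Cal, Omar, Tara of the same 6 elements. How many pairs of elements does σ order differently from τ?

7

Assign each item its position (1..6) in the first ordering, then rewrite the second ordering as that position sequence:
positions: Dee→1, Omar→2, Cal→3, Jae→4, Fay→5, Tara→6
second ordering as positions: [5, 1, 4, 3, 2, 6]
Discordant pairs = inversions in this position sequence.
5: 1, 4, 3, 2 → 4
1: 0
4: 3, 2 → 2
3: 2 → 1
2: 0
6: 0
Total: 4 + 0 + 2 + 1 + 0 + 0 = 7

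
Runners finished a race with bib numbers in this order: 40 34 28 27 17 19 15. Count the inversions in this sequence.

Sweep left to right; for each value list the smaller values that follow it:
40: 6
34: 5
28: 4
27: 3
17: 1
19: 1
15: 0
Sum: 6 + 5 + 4 + 3 + 1 + 1 + 0 = 20

20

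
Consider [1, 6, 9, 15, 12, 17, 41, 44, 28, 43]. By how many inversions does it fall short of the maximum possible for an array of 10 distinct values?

Maximum inversions for 10 distinct elements is C(10, 2) = 10·9/2 = 45.
Current inversions — for each element, count later smaller elements:
1: 0
6: 0
9: 0
15: 1
12: 0
17: 0
41: 1
44: 2
28: 0
43: 0
Current total: 0 + 0 + 0 + 1 + 0 + 0 + 1 + 2 + 0 + 0 = 4
Shortfall: 45 − 4 = 41

41 inversions short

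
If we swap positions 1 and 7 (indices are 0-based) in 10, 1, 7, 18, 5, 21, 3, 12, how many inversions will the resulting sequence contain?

Inversions: 19

Positions 1 and 7 hold 1 and 12; after swapping, the array is [10, 12, 7, 18, 5, 21, 3, 1].
Element-by-element contributions:
10: 4
12: 4
7: 3
18: 3
5: 2
21: 2
3: 1
1: 0
Sum: 4 + 4 + 3 + 3 + 2 + 2 + 1 + 0 = 19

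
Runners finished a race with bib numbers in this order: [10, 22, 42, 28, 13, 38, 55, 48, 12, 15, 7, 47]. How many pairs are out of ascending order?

31

Sweep left to right; for each value list the smaller values that follow it:
10: 1
22: 4
42: 6
28: 4
13: 2
38: 3
55: 5
48: 4
12: 1
15: 1
7: 0
47: 0
Sum: 1 + 4 + 6 + 4 + 2 + 3 + 5 + 4 + 1 + 1 + 0 + 0 = 31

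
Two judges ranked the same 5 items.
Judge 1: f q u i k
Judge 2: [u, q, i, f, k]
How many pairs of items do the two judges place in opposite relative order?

Assign each item its position (1..5) in the first ordering, then rewrite the second ordering as that position sequence:
positions: f→1, q→2, u→3, i→4, k→5
second ordering as positions: [3, 2, 4, 1, 5]
Discordant pairs = inversions in this position sequence.
3: 2, 1 → 2
2: 1 → 1
4: 1 → 1
1: 0
5: 0
Total: 2 + 1 + 1 + 0 + 0 = 4

4 discordant pairs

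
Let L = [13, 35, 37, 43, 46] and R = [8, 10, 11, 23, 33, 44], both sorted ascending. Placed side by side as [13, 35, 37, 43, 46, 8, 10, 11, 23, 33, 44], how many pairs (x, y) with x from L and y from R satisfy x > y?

24

Count, for every r in R, how many entries of L exceed r:
r = 8: 13, 35, 37, 43, 46 → 5
r = 10: 13, 35, 37, 43, 46 → 5
r = 11: 13, 35, 37, 43, 46 → 5
r = 23: 35, 37, 43, 46 → 4
r = 33: 35, 37, 43, 46 → 4
r = 44: 46 → 1
Cross-inversions: 5 + 5 + 5 + 4 + 4 + 1 = 24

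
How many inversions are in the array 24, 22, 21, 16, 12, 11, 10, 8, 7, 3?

45

Element-by-element contributions:
24 → 22, 21, 16, 12, 11, 10, 8, 7, 3 → 9
22 → 21, 16, 12, 11, 10, 8, 7, 3 → 8
21 → 16, 12, 11, 10, 8, 7, 3 → 7
16 → 12, 11, 10, 8, 7, 3 → 6
12 → 11, 10, 8, 7, 3 → 5
11 → 10, 8, 7, 3 → 4
10 → 8, 7, 3 → 3
8 → 7, 3 → 2
7 → 3 → 1
3 → none → 0
Sum: 9 + 8 + 7 + 6 + 5 + 4 + 3 + 2 + 1 + 0 = 45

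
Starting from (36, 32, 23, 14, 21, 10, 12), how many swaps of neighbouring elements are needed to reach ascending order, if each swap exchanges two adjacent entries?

19 swaps

The minimum number of adjacent swaps to sort an array equals its inversion count, since every such swap removes exactly one inversion.
Count inversions — for each element, later elements that are smaller:
36: 32, 23, 14, 21, 10, 12 → 6
32: 23, 14, 21, 10, 12 → 5
23: 14, 21, 10, 12 → 4
14: 10, 12 → 2
21: 10, 12 → 2
10: none → 0
12: none → 0
Total inversions: 6 + 5 + 4 + 2 + 2 + 0 + 0 = 19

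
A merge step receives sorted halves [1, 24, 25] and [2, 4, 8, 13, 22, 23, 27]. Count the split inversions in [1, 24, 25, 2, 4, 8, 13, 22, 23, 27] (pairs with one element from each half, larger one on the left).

For each element r of the right run, count left-run elements greater than r:
r = 2: 24, 25 → 2
r = 4: 24, 25 → 2
r = 8: 24, 25 → 2
r = 13: 24, 25 → 2
r = 22: 24, 25 → 2
r = 23: 24, 25 → 2
r = 27: none → 0
Cross-inversions: 2 + 2 + 2 + 2 + 2 + 2 + 0 = 12

12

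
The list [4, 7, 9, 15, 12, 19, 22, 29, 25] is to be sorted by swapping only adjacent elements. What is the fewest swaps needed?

2 adjacent swaps

The minimum number of adjacent swaps to sort an array equals its inversion count, since every such swap removes exactly one inversion.
Count inversions — for each element, later elements that are smaller:
4: none → 0
7: none → 0
9: none → 0
15: 12 → 1
12: none → 0
19: none → 0
22: none → 0
29: 25 → 1
25: none → 0
Total inversions: 0 + 0 + 0 + 1 + 0 + 0 + 0 + 1 + 0 = 2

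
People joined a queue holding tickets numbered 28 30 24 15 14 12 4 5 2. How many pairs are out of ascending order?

34

Count, for each position, how many later elements it exceeds:
28: 7
30: 7
24: 6
15: 5
14: 4
12: 3
4: 1
5: 1
2: 0
Sum: 7 + 7 + 6 + 5 + 4 + 3 + 1 + 1 + 0 = 34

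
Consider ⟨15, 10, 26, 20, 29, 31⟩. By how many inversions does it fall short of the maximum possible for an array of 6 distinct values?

Maximum inversions for 6 distinct elements is C(6, 2) = 6·5/2 = 15.
Current inversions — for each element, count later smaller elements:
15: 1
10: 0
26: 1
20: 0
29: 0
31: 0
Current total: 1 + 0 + 1 + 0 + 0 + 0 = 2
Shortfall: 15 − 2 = 13

13 inversions short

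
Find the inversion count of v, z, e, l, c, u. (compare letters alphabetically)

10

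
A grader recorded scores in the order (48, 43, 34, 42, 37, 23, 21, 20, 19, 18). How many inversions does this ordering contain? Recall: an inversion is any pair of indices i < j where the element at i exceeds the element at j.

43 out-of-order pairs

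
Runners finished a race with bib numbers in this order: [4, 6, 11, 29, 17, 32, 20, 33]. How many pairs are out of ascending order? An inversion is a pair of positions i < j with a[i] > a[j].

For each element, count later entries that are smaller:
4: 0
6: 0
11: 0
29: 2
17: 0
32: 1
20: 0
33: 0
Sum: 0 + 0 + 0 + 2 + 0 + 1 + 0 + 0 = 3

3 inversions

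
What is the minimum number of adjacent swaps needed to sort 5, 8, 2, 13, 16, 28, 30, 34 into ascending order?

2

The minimum number of adjacent swaps to sort an array equals its inversion count, since every such swap removes exactly one inversion.
Count inversions — for each element, later elements that are smaller:
5: 2 → 1
8: 2 → 1
2: none → 0
13: none → 0
16: none → 0
28: none → 0
30: none → 0
34: none → 0
Total inversions: 1 + 1 + 0 + 0 + 0 + 0 + 0 + 0 = 2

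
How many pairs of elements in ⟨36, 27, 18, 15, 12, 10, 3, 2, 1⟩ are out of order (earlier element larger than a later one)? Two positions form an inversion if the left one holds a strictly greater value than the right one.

36 inversions

Count, for each position, how many later elements it exceeds:
36: 8
27: 7
18: 6
15: 5
12: 4
10: 3
3: 2
2: 1
1: 0
Sum: 8 + 7 + 6 + 5 + 4 + 3 + 2 + 1 + 0 = 36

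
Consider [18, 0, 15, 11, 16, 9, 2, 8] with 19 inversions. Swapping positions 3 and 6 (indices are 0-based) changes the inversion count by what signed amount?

-3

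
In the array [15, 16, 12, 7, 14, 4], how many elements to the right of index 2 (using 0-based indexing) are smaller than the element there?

2

The element at index 2 is 12.
Elements after it: 7, 14, 4
Those smaller than 12: 7, 4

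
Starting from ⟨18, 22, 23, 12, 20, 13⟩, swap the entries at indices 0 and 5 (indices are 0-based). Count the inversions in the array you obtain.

Positions 0 and 5 hold 18 and 13; after swapping, the array is [13, 22, 23, 12, 20, 18].
For each element, count later entries that are smaller:
13 → 12 → 1
22 → 12, 20, 18 → 3
23 → 12, 20, 18 → 3
12 → none → 0
20 → 18 → 1
18 → none → 0
Sum: 1 + 3 + 3 + 0 + 1 + 0 = 8

Inversions: 8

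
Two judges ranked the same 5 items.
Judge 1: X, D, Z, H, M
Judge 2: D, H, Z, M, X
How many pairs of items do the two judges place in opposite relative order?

5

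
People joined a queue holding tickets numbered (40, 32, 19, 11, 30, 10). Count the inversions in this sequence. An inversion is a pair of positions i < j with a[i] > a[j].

Sweep left to right; for each value list the smaller values that follow it:
40 → 32, 19, 11, 30, 10 → 5
32 → 19, 11, 30, 10 → 4
19 → 11, 10 → 2
11 → 10 → 1
30 → 10 → 1
10 → none → 0
Sum: 5 + 4 + 2 + 1 + 1 + 0 = 13

13 inversions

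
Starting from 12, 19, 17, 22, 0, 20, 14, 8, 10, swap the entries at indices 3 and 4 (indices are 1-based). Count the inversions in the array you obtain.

Positions 3 and 4 hold 17 and 22; after swapping, the array is [12, 19, 22, 17, 0, 20, 14, 8, 10].
Count, for each position, how many later elements it exceeds:
12: 3
19: 5
22: 6
17: 4
0: 0
20: 3
14: 2
8: 0
10: 0
Sum: 3 + 5 + 6 + 4 + 0 + 3 + 2 + 0 + 0 = 23

23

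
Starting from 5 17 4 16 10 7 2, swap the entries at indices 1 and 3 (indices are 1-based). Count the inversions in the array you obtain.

Positions 1 and 3 hold 5 and 4; after swapping, the array is [4, 17, 5, 16, 10, 7, 2].
Sweep left to right; for each value list the smaller values that follow it:
4: 1
17: 5
5: 1
16: 3
10: 2
7: 1
2: 0
Sum: 1 + 5 + 1 + 3 + 2 + 1 + 0 = 13

13 inversions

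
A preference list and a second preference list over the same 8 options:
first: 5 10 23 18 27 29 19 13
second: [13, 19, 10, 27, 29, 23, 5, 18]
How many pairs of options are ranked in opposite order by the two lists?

There are 21 pairs.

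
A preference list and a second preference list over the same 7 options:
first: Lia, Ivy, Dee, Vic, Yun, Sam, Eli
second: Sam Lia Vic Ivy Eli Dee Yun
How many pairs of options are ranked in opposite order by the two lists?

9

Assign each item its position (1..7) in the first ordering, then rewrite the second ordering as that position sequence:
positions: Lia→1, Ivy→2, Dee→3, Vic→4, Yun→5, Sam→6, Eli→7
second ordering as positions: [6, 1, 4, 2, 7, 3, 5]
Discordant pairs = inversions in this position sequence.
6: 1, 4, 2, 3, 5 → 5
1: 0
4: 2, 3 → 2
2: 0
7: 3, 5 → 2
3: 0
5: 0
Total: 5 + 0 + 2 + 0 + 2 + 0 + 0 = 9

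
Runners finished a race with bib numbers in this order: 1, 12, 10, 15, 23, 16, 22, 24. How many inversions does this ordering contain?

Sweep left to right; for each value list the smaller values that follow it:
1: 0
12: 1
10: 0
15: 0
23: 2
16: 0
22: 0
24: 0
Sum: 0 + 1 + 0 + 0 + 2 + 0 + 0 + 0 = 3

3 inversions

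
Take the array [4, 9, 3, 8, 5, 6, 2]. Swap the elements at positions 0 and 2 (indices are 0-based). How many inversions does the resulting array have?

12

Positions 0 and 2 hold 4 and 3; after swapping, the array is [3, 9, 4, 8, 5, 6, 2].
Sweep left to right; for each value list the smaller values that follow it:
3 → 2 → 1
9 → 4, 8, 5, 6, 2 → 5
4 → 2 → 1
8 → 5, 6, 2 → 3
5 → 2 → 1
6 → 2 → 1
2 → none → 0
Sum: 1 + 5 + 1 + 3 + 1 + 1 + 0 = 12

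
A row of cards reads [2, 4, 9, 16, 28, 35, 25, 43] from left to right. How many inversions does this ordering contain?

2 inversions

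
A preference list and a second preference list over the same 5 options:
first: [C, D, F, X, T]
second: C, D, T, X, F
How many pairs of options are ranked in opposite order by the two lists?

Assign each item its position (1..5) in the first ordering, then rewrite the second ordering as that position sequence:
positions: C→1, D→2, F→3, X→4, T→5
second ordering as positions: [1, 2, 5, 4, 3]
Discordant pairs = inversions in this position sequence.
1: 0
2: 0
5: 4, 3 → 2
4: 3 → 1
3: 0
Total: 0 + 0 + 2 + 1 + 0 = 3

Pairs: 3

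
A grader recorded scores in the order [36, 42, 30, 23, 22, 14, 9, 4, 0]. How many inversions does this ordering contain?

35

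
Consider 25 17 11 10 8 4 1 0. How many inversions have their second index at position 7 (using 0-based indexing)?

The element at index 7 is 0.
Elements before it: 25, 17, 11, 10, 8, 4, 1
Those larger than 0: 25, 17, 11, 10, 8, 4, 1

7 such elements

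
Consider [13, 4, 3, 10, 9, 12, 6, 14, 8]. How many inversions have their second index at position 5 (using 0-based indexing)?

The element at index 5 is 12.
Elements before it: 13, 4, 3, 10, 9
Those larger than 12: 13

1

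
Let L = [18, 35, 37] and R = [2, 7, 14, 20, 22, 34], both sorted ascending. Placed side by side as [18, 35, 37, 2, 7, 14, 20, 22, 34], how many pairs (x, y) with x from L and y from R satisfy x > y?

For each element r of the right run, count left-run elements greater than r:
r = 2: 18, 35, 37 → 3
r = 7: 18, 35, 37 → 3
r = 14: 18, 35, 37 → 3
r = 20: 35, 37 → 2
r = 22: 35, 37 → 2
r = 34: 35, 37 → 2
Cross-inversions: 3 + 3 + 3 + 2 + 2 + 2 = 15

15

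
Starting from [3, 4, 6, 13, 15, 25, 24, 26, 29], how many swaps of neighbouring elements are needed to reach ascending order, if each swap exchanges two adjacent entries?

Minimum adjacent swaps = number of inversions (each swap of adjacent out-of-order elements removes one inversion and no swap can remove more).
Count inversions — for each element, later elements that are smaller:
3: none → 0
4: none → 0
6: none → 0
13: none → 0
15: none → 0
25: 24 → 1
24: none → 0
26: none → 0
29: none → 0
Total inversions: 0 + 0 + 0 + 0 + 0 + 1 + 0 + 0 + 0 = 1

1 swap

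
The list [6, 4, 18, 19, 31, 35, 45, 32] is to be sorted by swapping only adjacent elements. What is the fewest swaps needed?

Minimum adjacent swaps = number of inversions (each swap of adjacent out-of-order elements removes one inversion and no swap can remove more).
Count inversions — for each element, later elements that are smaller:
6: 4 → 1
4: none → 0
18: none → 0
19: none → 0
31: none → 0
35: 32 → 1
45: 32 → 1
32: none → 0
Total inversions: 1 + 0 + 0 + 0 + 0 + 1 + 1 + 0 = 3

3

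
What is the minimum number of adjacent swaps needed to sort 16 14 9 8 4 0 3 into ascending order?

20

The minimum number of adjacent swaps to sort an array equals its inversion count, since every such swap removes exactly one inversion.
Count inversions — for each element, later elements that are smaller:
16: 14, 9, 8, 4, 0, 3 → 6
14: 9, 8, 4, 0, 3 → 5
9: 8, 4, 0, 3 → 4
8: 4, 0, 3 → 3
4: 0, 3 → 2
0: none → 0
3: none → 0
Total inversions: 6 + 5 + 4 + 3 + 2 + 0 + 0 = 20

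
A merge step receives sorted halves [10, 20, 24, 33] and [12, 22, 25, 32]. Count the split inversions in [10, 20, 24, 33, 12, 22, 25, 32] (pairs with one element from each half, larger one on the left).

7 cross-inversions

For each element r of the right run, count left-run elements greater than r:
r = 12: 20, 24, 33 → 3
r = 22: 24, 33 → 2
r = 25: 33 → 1
r = 32: 33 → 1
Cross-inversions: 3 + 2 + 1 + 1 = 7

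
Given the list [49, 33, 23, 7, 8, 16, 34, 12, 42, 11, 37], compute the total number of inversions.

28 inversions

For each element, count later entries that are smaller:
49: 10
33: 6
23: 5
7: 0
8: 0
16: 2
34: 2
12: 1
42: 2
11: 0
37: 0
Sum: 10 + 6 + 5 + 0 + 0 + 2 + 2 + 1 + 2 + 0 + 0 = 28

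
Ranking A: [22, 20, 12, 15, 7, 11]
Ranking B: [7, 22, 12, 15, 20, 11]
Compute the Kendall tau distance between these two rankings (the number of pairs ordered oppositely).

6

Assign each item its position (1..6) in the first ordering, then rewrite the second ordering as that position sequence:
positions: 22→1, 20→2, 12→3, 15→4, 7→5, 11→6
second ordering as positions: [5, 1, 3, 4, 2, 6]
Discordant pairs = inversions in this position sequence.
5: 1, 3, 4, 2 → 4
1: 0
3: 2 → 1
4: 2 → 1
2: 0
6: 0
Total: 4 + 0 + 1 + 1 + 0 + 0 = 6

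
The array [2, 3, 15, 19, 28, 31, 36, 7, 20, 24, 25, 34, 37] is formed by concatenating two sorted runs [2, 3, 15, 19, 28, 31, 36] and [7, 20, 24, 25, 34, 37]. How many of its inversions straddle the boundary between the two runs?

For each element r of the right run, count left-run elements greater than r:
r = 7: 15, 19, 28, 31, 36 → 5
r = 20: 28, 31, 36 → 3
r = 24: 28, 31, 36 → 3
r = 25: 28, 31, 36 → 3
r = 34: 36 → 1
r = 37: none → 0
Cross-inversions: 5 + 3 + 3 + 3 + 1 + 0 = 15

15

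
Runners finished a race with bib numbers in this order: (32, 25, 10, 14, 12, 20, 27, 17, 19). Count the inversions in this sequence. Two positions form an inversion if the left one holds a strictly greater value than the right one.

19 out-of-order pairs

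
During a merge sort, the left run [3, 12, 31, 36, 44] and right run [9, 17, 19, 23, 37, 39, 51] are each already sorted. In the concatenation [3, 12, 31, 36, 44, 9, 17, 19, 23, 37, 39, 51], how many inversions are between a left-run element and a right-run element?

15

For each element r of the right run, count left-run elements greater than r:
r = 9: 12, 31, 36, 44 → 4
r = 17: 31, 36, 44 → 3
r = 19: 31, 36, 44 → 3
r = 23: 31, 36, 44 → 3
r = 37: 44 → 1
r = 39: 44 → 1
r = 51: none → 0
Cross-inversions: 4 + 3 + 3 + 3 + 1 + 1 + 0 = 15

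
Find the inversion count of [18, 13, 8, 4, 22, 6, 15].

12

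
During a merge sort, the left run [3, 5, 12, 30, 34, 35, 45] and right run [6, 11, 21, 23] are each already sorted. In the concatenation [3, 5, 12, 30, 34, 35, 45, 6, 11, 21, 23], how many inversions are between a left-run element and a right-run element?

18 cross-inversions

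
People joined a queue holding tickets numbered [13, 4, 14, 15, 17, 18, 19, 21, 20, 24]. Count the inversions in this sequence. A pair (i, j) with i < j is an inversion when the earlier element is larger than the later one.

2

Sweep left to right; for each value list the smaller values that follow it:
13: 1
4: 0
14: 0
15: 0
17: 0
18: 0
19: 0
21: 1
20: 0
24: 0
Sum: 1 + 0 + 0 + 0 + 0 + 0 + 0 + 1 + 0 + 0 = 2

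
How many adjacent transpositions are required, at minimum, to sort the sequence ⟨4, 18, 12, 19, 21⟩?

1 swap

Minimum adjacent swaps = number of inversions (each swap of adjacent out-of-order elements removes one inversion and no swap can remove more).
Count inversions — for each element, later elements that are smaller:
4: none → 0
18: 12 → 1
12: none → 0
19: none → 0
21: none → 0
Total inversions: 0 + 1 + 0 + 0 + 0 = 1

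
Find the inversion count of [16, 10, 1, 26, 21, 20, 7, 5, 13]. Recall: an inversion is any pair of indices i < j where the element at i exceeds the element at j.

For each element, count later entries that are smaller:
16 → 10, 1, 7, 5, 13 → 5
10 → 1, 7, 5 → 3
1 → none → 0
26 → 21, 20, 7, 5, 13 → 5
21 → 20, 7, 5, 13 → 4
20 → 7, 5, 13 → 3
7 → 5 → 1
5 → none → 0
13 → none → 0
Sum: 5 + 3 + 0 + 5 + 4 + 3 + 1 + 0 + 0 = 21

21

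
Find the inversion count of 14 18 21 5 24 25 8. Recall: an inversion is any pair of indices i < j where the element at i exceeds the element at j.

There are 8 out-of-order pairs.

Count, for each position, how many later elements it exceeds:
14: 2
18: 2
21: 2
5: 0
24: 1
25: 1
8: 0
Sum: 2 + 2 + 2 + 0 + 1 + 1 + 0 = 8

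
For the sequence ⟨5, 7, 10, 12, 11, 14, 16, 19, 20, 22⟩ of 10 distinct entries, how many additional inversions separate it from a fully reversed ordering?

Maximum inversions for 10 distinct elements is C(10, 2) = 10·9/2 = 45.
Current inversions — for each element, count later smaller elements:
5: 0
7: 0
10: 0
12: 1
11: 0
14: 0
16: 0
19: 0
20: 0
22: 0
Current total: 0 + 0 + 0 + 1 + 0 + 0 + 0 + 0 + 0 + 0 = 1
Shortfall: 45 − 1 = 44

44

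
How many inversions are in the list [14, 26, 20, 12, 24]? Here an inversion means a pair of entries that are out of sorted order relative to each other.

5

Element-by-element contributions:
14 → 12 → 1
26 → 20, 12, 24 → 3
20 → 12 → 1
12 → none → 0
24 → none → 0
Sum: 1 + 3 + 1 + 0 + 0 = 5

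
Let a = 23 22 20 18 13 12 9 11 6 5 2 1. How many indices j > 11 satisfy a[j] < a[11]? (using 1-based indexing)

1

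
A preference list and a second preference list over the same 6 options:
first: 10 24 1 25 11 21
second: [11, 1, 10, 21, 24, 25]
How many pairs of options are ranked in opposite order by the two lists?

Assign each item its position (1..6) in the first ordering, then rewrite the second ordering as that position sequence:
positions: 10→1, 24→2, 1→3, 25→4, 11→5, 21→6
second ordering as positions: [5, 3, 1, 6, 2, 4]
Discordant pairs = inversions in this position sequence.
5: 3, 1, 2, 4 → 4
3: 1, 2 → 2
1: 0
6: 2, 4 → 2
2: 0
4: 0
Total: 4 + 2 + 0 + 2 + 0 + 0 = 8

8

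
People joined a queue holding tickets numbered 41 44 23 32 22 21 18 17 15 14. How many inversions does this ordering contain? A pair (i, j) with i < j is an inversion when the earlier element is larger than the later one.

Inversions: 43

Count, for each position, how many later elements it exceeds:
41: 8
44: 8
23: 6
32: 6
22: 5
21: 4
18: 3
17: 2
15: 1
14: 0
Sum: 8 + 8 + 6 + 6 + 5 + 4 + 3 + 2 + 1 + 0 = 43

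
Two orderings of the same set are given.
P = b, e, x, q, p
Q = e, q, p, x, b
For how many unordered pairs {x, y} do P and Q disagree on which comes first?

Assign each item its position (1..5) in the first ordering, then rewrite the second ordering as that position sequence:
positions: b→1, e→2, x→3, q→4, p→5
second ordering as positions: [2, 4, 5, 3, 1]
Discordant pairs = inversions in this position sequence.
2: 1 → 1
4: 3, 1 → 2
5: 3, 1 → 2
3: 1 → 1
1: 0
Total: 1 + 2 + 2 + 1 + 0 = 6

Disagreeing pairs: 6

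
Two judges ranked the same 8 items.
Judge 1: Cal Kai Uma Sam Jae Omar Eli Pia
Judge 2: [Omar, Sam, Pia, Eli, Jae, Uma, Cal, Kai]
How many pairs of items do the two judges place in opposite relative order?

22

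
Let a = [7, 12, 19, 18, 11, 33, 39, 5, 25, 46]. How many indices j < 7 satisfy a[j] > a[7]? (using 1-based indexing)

The element at index 7 is 39.
Elements before it: 7, 12, 19, 18, 11, 33
None of them are larger than 39.

0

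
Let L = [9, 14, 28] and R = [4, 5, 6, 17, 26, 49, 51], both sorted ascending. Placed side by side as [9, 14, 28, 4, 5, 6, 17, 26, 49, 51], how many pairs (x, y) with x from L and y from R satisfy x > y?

11 cross-inversions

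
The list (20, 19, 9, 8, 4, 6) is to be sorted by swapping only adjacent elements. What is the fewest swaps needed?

Minimum adjacent swaps = number of inversions (each swap of adjacent out-of-order elements removes one inversion and no swap can remove more).
Count inversions — for each element, later elements that are smaller:
20: 19, 9, 8, 4, 6 → 5
19: 9, 8, 4, 6 → 4
9: 8, 4, 6 → 3
8: 4, 6 → 2
4: none → 0
6: none → 0
Total inversions: 5 + 4 + 3 + 2 + 0 + 0 = 14

There are 14 adjacent swaps.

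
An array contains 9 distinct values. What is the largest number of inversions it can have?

A reversed (strictly descending) arrangement makes every pair an inversion, giving C(9, 2) inversions.
C(9, 2) = 9·8/2 = 36

Inversions: 36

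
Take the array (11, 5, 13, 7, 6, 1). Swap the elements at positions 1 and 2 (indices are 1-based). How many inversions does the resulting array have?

10

Positions 1 and 2 hold 11 and 5; after swapping, the array is [5, 11, 13, 7, 6, 1].
For each element, count later entries that are smaller:
5: 1
11: 3
13: 3
7: 2
6: 1
1: 0
Sum: 1 + 3 + 3 + 2 + 1 + 0 = 10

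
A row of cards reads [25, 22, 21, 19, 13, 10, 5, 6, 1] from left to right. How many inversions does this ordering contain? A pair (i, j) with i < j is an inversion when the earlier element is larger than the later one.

Count, for each position, how many later elements it exceeds:
25 → 22, 21, 19, 13, 10, 5, 6, 1 → 8
22 → 21, 19, 13, 10, 5, 6, 1 → 7
21 → 19, 13, 10, 5, 6, 1 → 6
19 → 13, 10, 5, 6, 1 → 5
13 → 10, 5, 6, 1 → 4
10 → 5, 6, 1 → 3
5 → 1 → 1
6 → 1 → 1
1 → none → 0
Sum: 8 + 7 + 6 + 5 + 4 + 3 + 1 + 1 + 0 = 35

35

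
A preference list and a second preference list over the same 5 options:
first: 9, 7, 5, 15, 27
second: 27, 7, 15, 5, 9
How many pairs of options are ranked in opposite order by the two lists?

8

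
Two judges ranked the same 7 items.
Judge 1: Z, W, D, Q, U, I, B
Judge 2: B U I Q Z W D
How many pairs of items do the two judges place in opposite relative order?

Discordant pairs: 17

Assign each item its position (1..7) in the first ordering, then rewrite the second ordering as that position sequence:
positions: Z→1, W→2, D→3, Q→4, U→5, I→6, B→7
second ordering as positions: [7, 5, 6, 4, 1, 2, 3]
Discordant pairs = inversions in this position sequence.
7: 5, 6, 4, 1, 2, 3 → 6
5: 4, 1, 2, 3 → 4
6: 4, 1, 2, 3 → 4
4: 1, 2, 3 → 3
1: 0
2: 0
3: 0
Total: 6 + 4 + 4 + 3 + 0 + 0 + 0 = 17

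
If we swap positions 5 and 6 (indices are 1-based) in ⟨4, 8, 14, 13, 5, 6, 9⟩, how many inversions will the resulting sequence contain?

Positions 5 and 6 hold 5 and 6; after swapping, the array is [4, 8, 14, 13, 6, 5, 9].
Count, for each position, how many later elements it exceeds:
4 → none → 0
8 → 6, 5 → 2
14 → 13, 6, 5, 9 → 4
13 → 6, 5, 9 → 3
6 → 5 → 1
5 → none → 0
9 → none → 0
Sum: 0 + 2 + 4 + 3 + 1 + 0 + 0 = 10

10 inversions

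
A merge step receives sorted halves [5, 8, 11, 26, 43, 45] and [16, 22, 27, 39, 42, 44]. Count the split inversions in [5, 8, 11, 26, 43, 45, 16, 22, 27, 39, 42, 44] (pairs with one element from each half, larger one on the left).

Take each right-half value and tally the left-half values above it:
r = 16: 26, 43, 45 → 3
r = 22: 26, 43, 45 → 3
r = 27: 43, 45 → 2
r = 39: 43, 45 → 2
r = 42: 43, 45 → 2
r = 44: 45 → 1
Cross-inversions: 3 + 3 + 2 + 2 + 2 + 1 = 13

13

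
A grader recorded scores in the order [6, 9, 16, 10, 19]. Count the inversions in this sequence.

There is 1 out-of-order pair.

Inversion pairs (indices are 1-based):
(3,4): 16 > 10
That's 1 pair.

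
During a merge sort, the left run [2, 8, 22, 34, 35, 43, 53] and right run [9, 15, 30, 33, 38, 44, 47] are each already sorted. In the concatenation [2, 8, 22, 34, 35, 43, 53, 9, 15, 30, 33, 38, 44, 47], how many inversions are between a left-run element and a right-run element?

22

Count, for every r in R, how many entries of L exceed r:
r = 9: 22, 34, 35, 43, 53 → 5
r = 15: 22, 34, 35, 43, 53 → 5
r = 30: 34, 35, 43, 53 → 4
r = 33: 34, 35, 43, 53 → 4
r = 38: 43, 53 → 2
r = 44: 53 → 1
r = 47: 53 → 1
Cross-inversions: 5 + 5 + 4 + 4 + 2 + 1 + 1 = 22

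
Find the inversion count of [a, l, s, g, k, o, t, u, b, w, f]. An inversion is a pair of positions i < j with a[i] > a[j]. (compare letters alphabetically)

20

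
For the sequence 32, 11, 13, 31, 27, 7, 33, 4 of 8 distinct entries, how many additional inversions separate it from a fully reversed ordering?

Maximum inversions for 8 distinct elements is C(8, 2) = 8·7/2 = 28.
Current inversions — for each element, count later smaller elements:
32: 6
11: 2
13: 2
31: 3
27: 2
7: 1
33: 1
4: 0
Current total: 6 + 2 + 2 + 3 + 2 + 1 + 1 + 0 = 17
Shortfall: 28 − 17 = 11

11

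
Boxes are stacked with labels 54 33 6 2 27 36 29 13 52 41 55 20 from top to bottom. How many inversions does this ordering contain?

Sweep left to right; for each value list the smaller values that follow it:
54 → 33, 6, 2, 27, 36, 29, 13, 52, 41, 20 → 10
33 → 6, 2, 27, 29, 13, 20 → 6
6 → 2 → 1
2 → none → 0
27 → 13, 20 → 2
36 → 29, 13, 20 → 3
29 → 13, 20 → 2
13 → none → 0
52 → 41, 20 → 2
41 → 20 → 1
55 → 20 → 1
20 → none → 0
Sum: 10 + 6 + 1 + 0 + 2 + 3 + 2 + 0 + 2 + 1 + 1 + 0 = 28

28 inversions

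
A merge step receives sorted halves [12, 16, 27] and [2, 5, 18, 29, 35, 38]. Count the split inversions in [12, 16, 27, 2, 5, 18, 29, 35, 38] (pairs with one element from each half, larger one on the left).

Take each right-half value and tally the left-half values above it:
r = 2: 12, 16, 27 → 3
r = 5: 12, 16, 27 → 3
r = 18: 27 → 1
r = 29: none → 0
r = 35: none → 0
r = 38: none → 0
Cross-inversions: 3 + 3 + 1 + 0 + 0 + 0 = 7

7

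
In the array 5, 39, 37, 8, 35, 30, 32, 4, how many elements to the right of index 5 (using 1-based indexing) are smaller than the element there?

The element at index 5 is 35.
Elements after it: 30, 32, 4
Those smaller than 35: 30, 32, 4

3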